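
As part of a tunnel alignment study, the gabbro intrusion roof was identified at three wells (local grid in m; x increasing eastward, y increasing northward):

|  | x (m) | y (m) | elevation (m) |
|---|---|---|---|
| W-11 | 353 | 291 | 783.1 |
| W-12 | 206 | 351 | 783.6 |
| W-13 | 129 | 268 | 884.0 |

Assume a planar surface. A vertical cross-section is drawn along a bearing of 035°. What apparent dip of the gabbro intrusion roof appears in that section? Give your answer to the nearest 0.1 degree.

42.7°

Two edge vectors: W-11→W-12 = (-147, 60, 0.5), W-11→W-13 = (-224, -23, 100.9).
Normal n = (W-11→W-12) × (W-11→W-13) = (6065.5, 14720.3, 16821).
So ∂z/∂x = −n_x/n_z = −0.36059 and ∂z/∂y = −n_y/n_z = −0.87511.
Unit vector along 035° is (sin 35°, cos 35°) = (0.5736, 0.8192).
Slope in that direction = a·(0.5736) + b·(0.8192) = −0.92368.
Apparent dip = arctan|0.92368| = 42.7° (true dip is 43.4°, so apparent ≤ true as expected).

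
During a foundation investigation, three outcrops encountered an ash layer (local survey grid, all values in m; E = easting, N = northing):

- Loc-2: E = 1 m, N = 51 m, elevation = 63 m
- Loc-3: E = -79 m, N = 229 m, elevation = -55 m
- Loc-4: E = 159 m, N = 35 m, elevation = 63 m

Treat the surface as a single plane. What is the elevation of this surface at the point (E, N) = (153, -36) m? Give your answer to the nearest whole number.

113 m

Two edge vectors: Loc-2→Loc-3 = (-80, 178, -118), Loc-2→Loc-4 = (158, -16, 0).
Normal n = (Loc-2→Loc-3) × (Loc-2→Loc-4) = (-1888, -18644, -26844).
So ∂z/∂E = −n_x/n_z = −0.07033 and ∂z/∂N = −n_y/n_z = −0.69453.
Intercept c from Loc-2: 63 + 0.07 + 35.42 = 98.49.
At (153, -36): z = −10.8 + 25.0 + 98.49 = 112.7 m.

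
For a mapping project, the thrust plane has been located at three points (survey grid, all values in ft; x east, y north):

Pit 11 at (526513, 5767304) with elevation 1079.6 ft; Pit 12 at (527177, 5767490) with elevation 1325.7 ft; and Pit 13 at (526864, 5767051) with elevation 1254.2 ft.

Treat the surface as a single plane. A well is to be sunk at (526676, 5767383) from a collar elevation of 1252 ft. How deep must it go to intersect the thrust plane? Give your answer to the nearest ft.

116 ft

Two edge vectors: Pit 11→Pit 12 = (664, 186, 246.1), Pit 11→Pit 13 = (351, -253, 174.6).
Normal n = (Pit 11→Pit 12) × (Pit 11→Pit 13) = (94738.9, -29553.3, -233278).
So ∂z/∂x = −n_x/n_z = 0.40612017 and ∂z/∂y = −n_y/n_z = −0.12668704.
Intercept c from Pit 11: 1079.6 − 213827.55 + 730642.69 = 517894.74.
At (526676, 5767383): z_contact = 213893.7 − 730652.7 + 517894.74 = 1135.8 ft.
Depth below ground = 1252 − 1135.8 = 116 ft.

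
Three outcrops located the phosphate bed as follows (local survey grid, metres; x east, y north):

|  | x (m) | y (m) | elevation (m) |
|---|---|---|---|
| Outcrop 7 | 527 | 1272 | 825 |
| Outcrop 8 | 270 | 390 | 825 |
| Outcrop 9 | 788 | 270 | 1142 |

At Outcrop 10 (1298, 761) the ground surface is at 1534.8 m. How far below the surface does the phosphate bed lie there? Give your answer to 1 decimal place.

182.4 m

Two edge vectors: Outcrop 7→Outcrop 8 = (-257, -882, 0), Outcrop 7→Outcrop 9 = (261, -1002, 317).
Normal n = (Outcrop 7→Outcrop 8) × (Outcrop 7→Outcrop 9) = (-279594, 81469, 487716).
So ∂z/∂x = −n_x/n_z = 0.573272 and ∂z/∂y = −n_y/n_z = −0.167042.
Intercept c from Outcrop 7: 825 − 302.11 + 212.48 = 735.36.
At (1298, 761): z_contact = 744.11 − 127.12 + 735.36 = 1352.35 m.
Depth below ground = 1534.8 − 1352.35 = 182.4 m.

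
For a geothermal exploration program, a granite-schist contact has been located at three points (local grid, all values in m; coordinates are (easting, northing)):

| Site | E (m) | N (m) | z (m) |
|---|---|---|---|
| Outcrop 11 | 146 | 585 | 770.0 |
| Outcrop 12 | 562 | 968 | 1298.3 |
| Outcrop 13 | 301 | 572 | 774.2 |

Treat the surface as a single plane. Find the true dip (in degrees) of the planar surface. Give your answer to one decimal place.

51.2°

Two edge vectors: Outcrop 11→Outcrop 12 = (416, 383, 528.3), Outcrop 11→Outcrop 13 = (155, -13, 4.2).
Normal n = (Outcrop 11→Outcrop 12) × (Outcrop 11→Outcrop 13) = (8476.5, 80139.3, -64773).
So ∂z/∂E = −n_x/n_z = 0.13086 and ∂z/∂N = −n_y/n_z = 1.23723.
Gradient magnitude |∇z| = √(a² + b²) = √(0.01713 + 1.53075) = 1.24413.
True dip = arctan(1.24413) = 51.2°, dipping toward S (azimuth ≈ 186°).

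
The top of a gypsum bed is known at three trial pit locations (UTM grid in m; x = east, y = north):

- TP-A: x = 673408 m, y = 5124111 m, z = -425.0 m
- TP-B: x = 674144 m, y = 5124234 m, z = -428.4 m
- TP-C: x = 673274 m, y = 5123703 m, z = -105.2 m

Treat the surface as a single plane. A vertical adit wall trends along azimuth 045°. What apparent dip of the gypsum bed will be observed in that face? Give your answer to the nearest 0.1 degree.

Let the plane be z = a·x + b·y + c.
TP-B−TP-A: 736a + 123b = −3.4;  TP-C−TP-A: −134a − 408b = 319.8.
Solving gives a = 0.13371, b = −0.82774.
Unit vector along 045° is (sin 45°, cos 45°) = (0.7071, 0.7071).
Slope in that direction = a·(0.7071) + b·(0.7071) = −0.49075.
Apparent dip = arctan|0.49075| = 26.1° (true dip is 40.0°, so apparent ≤ true as expected).

26.1°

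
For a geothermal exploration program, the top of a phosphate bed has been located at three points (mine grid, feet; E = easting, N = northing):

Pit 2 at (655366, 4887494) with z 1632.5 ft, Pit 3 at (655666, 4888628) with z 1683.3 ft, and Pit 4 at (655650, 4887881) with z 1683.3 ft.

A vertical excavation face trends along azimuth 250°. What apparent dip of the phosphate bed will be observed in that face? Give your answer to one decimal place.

Two edge vectors: Pit 2→Pit 3 = (300, 1134, 50.8), Pit 2→Pit 4 = (284, 387, 50.8).
Normal n = (Pit 2→Pit 3) × (Pit 2→Pit 4) = (37947.6, -812.8, -205956).
So ∂z/∂E = −n_x/n_z = 0.18425 and ∂z/∂N = −n_y/n_z = −0.00395.
Unit vector along 250° is (sin 250°, cos 250°) = (-0.9397, -0.3420).
Slope in that direction = a·(-0.9397) + b·(-0.3420) = −0.17179.
Apparent dip = arctan|0.17179| = 9.7° (true dip is 10.4°, so apparent ≤ true as expected).

9.7°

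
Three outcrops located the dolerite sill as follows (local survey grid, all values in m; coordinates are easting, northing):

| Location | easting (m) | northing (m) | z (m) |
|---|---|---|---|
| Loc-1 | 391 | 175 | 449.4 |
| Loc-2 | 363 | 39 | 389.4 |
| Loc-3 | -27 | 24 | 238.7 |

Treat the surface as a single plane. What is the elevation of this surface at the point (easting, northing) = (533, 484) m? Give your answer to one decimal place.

614.9 m

Two edge vectors: Loc-1→Loc-2 = (-28, -136, -60), Loc-1→Loc-3 = (-418, -151, -210.7).
Normal n = (Loc-1→Loc-2) × (Loc-1→Loc-3) = (19595.2, 19180.4, -52620).
So ∂z/∂easting = −n_x/n_z = 0.37239 and ∂z/∂northing = −n_y/n_z = 0.36451.
Intercept c from Loc-1: 449.4 − 145.60 − 63.79 = 240.01.
At (533, 484): z = 198.5 + 176.4 + 240.01 = 614.9 m.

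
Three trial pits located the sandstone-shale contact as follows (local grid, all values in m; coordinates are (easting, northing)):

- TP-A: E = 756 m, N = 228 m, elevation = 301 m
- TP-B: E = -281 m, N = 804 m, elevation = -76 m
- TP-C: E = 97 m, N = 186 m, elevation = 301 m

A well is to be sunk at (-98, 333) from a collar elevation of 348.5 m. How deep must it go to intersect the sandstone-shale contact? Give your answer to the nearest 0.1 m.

Let the plane be z = a·E + b·N + c.
TP-B−TP-A: −1037a + 576b = −377;  TP-C−TP-A: −659a − 42b = 0.
Solving gives a = 0.03742, b = −0.58714.
Then c = 301 − a·756 − b·228 = 406.58.
At (-98, 333): z_contact = −3.67 − 195.52 + 406.58 = 207.39 m.
Depth below ground = 348.5 − 207.39 = 141.1 m.

141.1 m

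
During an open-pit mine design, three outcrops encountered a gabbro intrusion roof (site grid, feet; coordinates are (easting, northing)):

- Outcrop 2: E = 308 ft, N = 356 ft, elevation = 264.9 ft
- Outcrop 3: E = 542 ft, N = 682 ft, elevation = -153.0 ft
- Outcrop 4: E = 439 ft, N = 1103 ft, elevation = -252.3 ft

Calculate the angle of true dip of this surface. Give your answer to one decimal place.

50.1°

Let the plane be z = a·E + b·N + c.
Outcrop 3−Outcrop 2: 234a + 326b = −417.9;  Outcrop 4−Outcrop 2: 131a + 747b = −517.2.
Solving gives a = −1.08685, b = −0.50177.
Gradient magnitude |∇z| = √(a² + b²) = √(1.18124 + 0.25177) = 1.19709.
True dip = arctan(1.19709) = 50.1°, dipping toward ENE (azimuth ≈ 065°).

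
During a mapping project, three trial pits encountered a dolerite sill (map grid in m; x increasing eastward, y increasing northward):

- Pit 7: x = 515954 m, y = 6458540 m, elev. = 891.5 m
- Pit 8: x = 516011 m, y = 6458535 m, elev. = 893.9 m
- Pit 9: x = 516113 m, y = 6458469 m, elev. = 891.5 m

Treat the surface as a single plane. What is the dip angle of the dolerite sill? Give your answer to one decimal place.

Two edge vectors: Pit 7→Pit 8 = (57, -5, 2.4), Pit 7→Pit 9 = (159, -71, 0).
Normal n = (Pit 7→Pit 8) × (Pit 7→Pit 9) = (170.4, 381.6, -3252).
So ∂z/∂x = −n_x/n_z = 0.05240 and ∂z/∂y = −n_y/n_z = 0.11734.
Gradient magnitude |∇z| = √(a² + b²) = √(0.00275 + 0.01377) = 0.12851.
True dip = arctan(0.12851) = 7.3°, dipping toward SSW (azimuth ≈ 204°).

7.3°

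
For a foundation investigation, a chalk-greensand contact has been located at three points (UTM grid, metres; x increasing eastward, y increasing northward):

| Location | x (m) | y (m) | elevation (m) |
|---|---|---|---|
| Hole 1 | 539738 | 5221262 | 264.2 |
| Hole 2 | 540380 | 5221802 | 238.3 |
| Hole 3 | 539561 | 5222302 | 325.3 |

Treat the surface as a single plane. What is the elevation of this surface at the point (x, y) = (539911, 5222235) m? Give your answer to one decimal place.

294.8 m

Let the plane be z = a·x + b·y + c.
Hole 2−Hole 1: 642a + 540b = −25.9;  Hole 3−Hole 1: −177a + 1040b = 61.1.
Solving gives a = −0.078518460, b = 0.045386762.
Then c = 264.2 − a·539738 − b·5221262 = −194332.58.
At (539911, 5222235): z = −42393.0 + 237020.3 − 194332.58 = 294.8 m.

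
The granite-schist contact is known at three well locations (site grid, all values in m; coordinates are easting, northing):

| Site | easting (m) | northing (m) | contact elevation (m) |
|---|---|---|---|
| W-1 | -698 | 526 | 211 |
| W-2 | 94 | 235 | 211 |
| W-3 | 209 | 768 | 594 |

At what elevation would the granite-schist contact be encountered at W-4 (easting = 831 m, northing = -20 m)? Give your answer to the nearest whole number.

222 m

Two edge vectors: W-1→W-2 = (792, -291, 0), W-1→W-3 = (907, 242, 383).
Normal n = (W-1→W-2) × (W-1→W-3) = (-111453, -303336, 455601).
So ∂z/∂easting = −n_x/n_z = 0.24463 and ∂z/∂northing = −n_y/n_z = 0.66579.
Intercept c from W-1: 211 + 170.75 − 350.21 = 31.54.
At (831, -20): z = 203.3 − 13.3 + 31.54 = 221.5 m.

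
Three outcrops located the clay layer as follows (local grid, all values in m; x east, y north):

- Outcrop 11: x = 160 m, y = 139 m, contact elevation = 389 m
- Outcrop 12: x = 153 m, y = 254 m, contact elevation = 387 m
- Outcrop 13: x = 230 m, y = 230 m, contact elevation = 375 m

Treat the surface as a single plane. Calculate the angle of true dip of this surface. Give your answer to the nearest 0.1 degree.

Two edge vectors: Outcrop 11→Outcrop 12 = (-7, 115, -2), Outcrop 11→Outcrop 13 = (70, 91, -14).
Normal n = (Outcrop 11→Outcrop 12) × (Outcrop 11→Outcrop 13) = (-1428, -238, -8687).
So ∂z/∂x = −n_x/n_z = −0.16438 and ∂z/∂y = −n_y/n_z = −0.02740.
Gradient magnitude |∇z| = √(a² + b²) = √(0.02702 + 0.00075) = 0.16665.
True dip = arctan(0.16665) = 9.5°, dipping toward E (azimuth ≈ 081°).

9.5°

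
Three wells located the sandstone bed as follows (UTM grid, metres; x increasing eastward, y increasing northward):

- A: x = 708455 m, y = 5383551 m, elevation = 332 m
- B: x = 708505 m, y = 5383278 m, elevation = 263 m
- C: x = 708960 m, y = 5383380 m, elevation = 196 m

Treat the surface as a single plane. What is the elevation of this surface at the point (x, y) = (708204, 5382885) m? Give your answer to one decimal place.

236.7 m

Let the plane be z = a·x + b·y + c.
B−A: 50a − 273b = −69;  C−A: 505a − 171b = −136.
Solving gives a = −0.195870549, b = 0.216873526.
Then c = 332 − a·708455 − b·5383551 = −1028452.22.
At (708204, 5382885): z = −138716.3 + 1167405.2 − 1028452.22 = 236.7 m.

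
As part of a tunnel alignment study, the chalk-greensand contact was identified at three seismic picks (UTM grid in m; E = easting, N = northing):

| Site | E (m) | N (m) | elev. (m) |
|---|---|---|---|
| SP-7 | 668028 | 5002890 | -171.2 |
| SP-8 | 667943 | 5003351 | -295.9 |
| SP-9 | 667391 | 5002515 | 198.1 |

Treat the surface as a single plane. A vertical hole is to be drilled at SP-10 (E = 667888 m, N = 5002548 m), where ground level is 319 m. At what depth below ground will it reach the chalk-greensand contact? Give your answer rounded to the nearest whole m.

321 m

Two edge vectors: SP-7→SP-8 = (-85, 461, -124.7), SP-7→SP-9 = (-637, -375, 369.3).
Normal n = (SP-7→SP-8) × (SP-7→SP-9) = (123484.8, 110824.4, 325532).
So ∂z/∂E = −n_x/n_z = −0.37933229 and ∂z/∂N = −n_y/n_z = −0.34044088.
Intercept c from SP-7: -171.2 + 253404.59 + 1703188.27 = 1956421.66.
At (667888, 5002548): z_contact = −253351.5 − 1703071.8 + 1956421.66 = -1.7 m.
Depth below ground = 319 − (-1.7) = 321 m.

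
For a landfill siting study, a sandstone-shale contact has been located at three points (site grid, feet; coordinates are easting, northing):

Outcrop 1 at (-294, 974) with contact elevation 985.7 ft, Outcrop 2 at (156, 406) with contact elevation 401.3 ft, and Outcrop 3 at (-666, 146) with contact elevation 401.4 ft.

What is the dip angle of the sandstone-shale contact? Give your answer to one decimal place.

Two edge vectors: Outcrop 1→Outcrop 2 = (450, -568, -584.4), Outcrop 1→Outcrop 3 = (-372, -828, -584.3).
Normal n = (Outcrop 1→Outcrop 2) × (Outcrop 1→Outcrop 3) = (-152000.8, 480331.8, -583896).
So ∂z/∂easting = −n_x/n_z = −0.26032 and ∂z/∂northing = −n_y/n_z = 0.82263.
Gradient magnitude |∇z| = √(a² + b²) = √(0.06777 + 0.67672) = 0.86284.
True dip = arctan(0.86284) = 40.8°, dipping toward SSE (azimuth ≈ 162°).

40.8°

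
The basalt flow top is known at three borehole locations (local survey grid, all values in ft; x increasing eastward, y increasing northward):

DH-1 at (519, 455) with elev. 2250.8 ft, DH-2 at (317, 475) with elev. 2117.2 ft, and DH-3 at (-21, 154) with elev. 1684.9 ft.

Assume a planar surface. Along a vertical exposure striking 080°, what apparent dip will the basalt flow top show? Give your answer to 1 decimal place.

Two edge vectors: DH-1→DH-2 = (-202, 20, -133.6), DH-1→DH-3 = (-540, -301, -565.9).
Normal n = (DH-1→DH-2) × (DH-1→DH-3) = (-51531.6, -42167.8, 71602).
So ∂z/∂x = −n_x/n_z = 0.71969 and ∂z/∂y = −n_y/n_z = 0.58892.
Unit vector along 080° is (sin 80°, cos 80°) = (0.9848, 0.1736).
Slope in that direction = a·(0.9848) + b·(0.1736) = 0.81103.
Apparent dip = arctan|0.81103| = 39.0° (true dip is 42.9°, so apparent ≤ true as expected).

39.0°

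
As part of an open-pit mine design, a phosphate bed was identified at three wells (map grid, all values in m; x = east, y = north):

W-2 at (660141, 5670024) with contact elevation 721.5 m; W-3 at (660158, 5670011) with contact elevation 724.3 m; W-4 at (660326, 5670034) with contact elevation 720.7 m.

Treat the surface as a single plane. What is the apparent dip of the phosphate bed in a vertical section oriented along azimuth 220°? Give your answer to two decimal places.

Two edge vectors: W-2→W-3 = (17, -13, 2.8), W-2→W-4 = (185, 10, -0.8).
Normal n = (W-2→W-3) × (W-2→W-4) = (-17.6, 531.6, 2575).
So ∂z/∂x = −n_x/n_z = 0.00683 and ∂z/∂y = −n_y/n_z = −0.20645.
Unit vector along 220° is (sin 220°, cos 220°) = (-0.6428, -0.7660).
Slope in that direction = a·(-0.6428) + b·(-0.7660) = 0.15375.
Apparent dip = arctan|0.15375| = 8.74° (true dip is 11.7°, so apparent ≤ true as expected).

8.74°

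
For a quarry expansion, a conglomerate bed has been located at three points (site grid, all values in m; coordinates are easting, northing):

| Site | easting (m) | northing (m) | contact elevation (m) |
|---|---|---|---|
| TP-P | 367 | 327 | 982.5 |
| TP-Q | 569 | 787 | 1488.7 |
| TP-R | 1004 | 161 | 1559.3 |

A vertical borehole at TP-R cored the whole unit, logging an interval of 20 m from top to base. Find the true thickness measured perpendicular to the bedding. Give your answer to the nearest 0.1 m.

12.5 m

Let the plane be z = a·easting + b·northing + c.
TP-Q−TP-P: 202a + 460b = 506.2;  TP-R−TP-P: 637a − 166b = 576.8.
Solving gives a = 1.06984, b = 0.63064.
|∇z| = √(a²+b²) = 1.24187, so dip δ = arctan(1.24187) = 51.16°.
True thickness = vertical thickness × cos δ = 20 × cos 51.16° = 12.5 m.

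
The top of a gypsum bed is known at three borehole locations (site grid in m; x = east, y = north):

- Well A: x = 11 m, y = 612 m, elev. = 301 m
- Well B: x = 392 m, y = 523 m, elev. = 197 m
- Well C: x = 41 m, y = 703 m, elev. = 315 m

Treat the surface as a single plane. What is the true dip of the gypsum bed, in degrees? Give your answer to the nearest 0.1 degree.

Two edge vectors: Well A→Well B = (381, -89, -104), Well A→Well C = (30, 91, 14).
Normal n = (Well A→Well B) × (Well A→Well C) = (8218, -8454, 37341).
So ∂z/∂x = −n_x/n_z = −0.22008 and ∂z/∂y = −n_y/n_z = 0.22640.
Gradient magnitude |∇z| = √(a² + b²) = √(0.04844 + 0.05126) = 0.31574.
True dip = arctan(0.31574) = 17.5°, dipping toward SE (azimuth ≈ 136°).

17.5°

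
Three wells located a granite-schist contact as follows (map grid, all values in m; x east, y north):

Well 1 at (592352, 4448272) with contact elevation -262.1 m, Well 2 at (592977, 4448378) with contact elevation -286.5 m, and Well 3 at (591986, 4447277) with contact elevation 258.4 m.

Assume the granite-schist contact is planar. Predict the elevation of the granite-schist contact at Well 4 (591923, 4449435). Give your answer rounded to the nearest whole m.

-916 m

Let the plane be z = a·x + b·y + c.
Well 2−Well 1: 625a + 106b = −24.4;  Well 3−Well 1: −366a − 995b = 520.5.
Solving gives a = 0.05298596, b = −0.54260589.
Then c = -262.1 − a·592352 − b·4448272 = 2382010.15.
At (591923, 4449435): z = 31363.6 − 2414289.6 + 2382010.15 = -915.9 m.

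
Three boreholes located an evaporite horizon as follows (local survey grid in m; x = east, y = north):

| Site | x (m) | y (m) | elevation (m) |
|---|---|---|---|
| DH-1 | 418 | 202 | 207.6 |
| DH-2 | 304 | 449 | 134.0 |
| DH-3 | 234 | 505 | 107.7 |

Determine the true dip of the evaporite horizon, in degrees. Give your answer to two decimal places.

Let the plane be z = a·x + b·y + c.
DH-2−DH-1: −114a + 247b = −73.6;  DH-3−DH-1: −184a + 303b = −99.9.
Solving gives a = 0.21772, b = −0.19749.
Gradient magnitude |∇z| = √(a² + b²) = √(0.04740 + 0.03900) = 0.29395.
True dip = arctan(0.29395) = 16.38°, dipping toward NW (azimuth ≈ 312°).

16.38°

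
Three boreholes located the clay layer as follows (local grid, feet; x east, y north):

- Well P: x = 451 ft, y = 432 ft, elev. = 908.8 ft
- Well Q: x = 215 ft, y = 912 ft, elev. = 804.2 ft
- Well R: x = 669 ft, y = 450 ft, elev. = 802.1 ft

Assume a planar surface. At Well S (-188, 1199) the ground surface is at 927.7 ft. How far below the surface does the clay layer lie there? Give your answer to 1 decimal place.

67.4 ft

Let the plane be z = a·x + b·y + c.
Well Q−Well P: −236a + 480b = −104.6;  Well R−Well P: 218a + 18b = −106.7.
Solving gives a = −0.453064, b = −0.440673.
Then c = 908.8 − a·451 − b·432 = 1303.50.
At (-188, 1199): z_contact = 85.18 − 528.37 + 1303.50 = 860.31 ft.
Depth below ground = 927.7 − 860.31 = 67.4 ft.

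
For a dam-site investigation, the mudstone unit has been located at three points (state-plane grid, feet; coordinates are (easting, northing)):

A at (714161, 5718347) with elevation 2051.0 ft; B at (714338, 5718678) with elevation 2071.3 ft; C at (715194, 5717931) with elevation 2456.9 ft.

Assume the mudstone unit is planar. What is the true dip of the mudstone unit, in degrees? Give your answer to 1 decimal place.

Two edge vectors: A→B = (177, 331, 20.3), A→C = (1033, -416, 405.9).
Normal n = (A→B) × (A→C) = (142797.7, -50874.4, -415555).
So ∂z/∂E = −n_x/n_z = 0.34363 and ∂z/∂N = −n_y/n_z = −0.12243.
Gradient magnitude |∇z| = √(a² + b²) = √(0.11808 + 0.01499) = 0.36479.
True dip = arctan(0.36479) = 20.0°, dipping toward WNW (azimuth ≈ 290°).

20.0°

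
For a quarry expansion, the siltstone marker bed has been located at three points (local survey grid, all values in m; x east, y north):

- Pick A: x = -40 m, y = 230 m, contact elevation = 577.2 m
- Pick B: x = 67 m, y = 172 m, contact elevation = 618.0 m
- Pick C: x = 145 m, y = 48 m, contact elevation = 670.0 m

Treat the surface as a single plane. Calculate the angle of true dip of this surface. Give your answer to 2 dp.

19.74°

Let the plane be z = a·x + b·y + c.
Pick B−Pick A: 107a − 58b = 40.8;  Pick C−Pick A: 185a − 182b = 92.8.
Solving gives a = 0.23367, b = −0.27237.
Gradient magnitude |∇z| = √(a² + b²) = √(0.05460 + 0.07419) = 0.35887.
True dip = arctan(0.35887) = 19.74°, dipping toward NW (azimuth ≈ 319°).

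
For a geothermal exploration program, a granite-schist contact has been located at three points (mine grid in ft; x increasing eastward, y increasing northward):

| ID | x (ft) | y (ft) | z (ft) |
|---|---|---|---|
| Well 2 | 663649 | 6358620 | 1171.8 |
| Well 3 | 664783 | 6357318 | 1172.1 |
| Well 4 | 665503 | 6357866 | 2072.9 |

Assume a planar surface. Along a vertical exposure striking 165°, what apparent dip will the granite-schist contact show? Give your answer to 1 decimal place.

Two edge vectors: Well 2→Well 3 = (1134, -1302, 0.3), Well 2→Well 4 = (1854, -754, 901.1).
Normal n = (Well 2→Well 3) × (Well 2→Well 4) = (-1173006, -1021291.2, 1558872).
So ∂z/∂x = −n_x/n_z = 0.75247 and ∂z/∂y = −n_y/n_z = 0.65515.
Unit vector along 165° is (sin 165°, cos 165°) = (0.2588, -0.9659).
Slope in that direction = a·(0.2588) + b·(-0.9659) = −0.43807.
Apparent dip = arctan|0.43807| = 23.7° (true dip is 44.9°, so apparent ≤ true as expected).

23.7°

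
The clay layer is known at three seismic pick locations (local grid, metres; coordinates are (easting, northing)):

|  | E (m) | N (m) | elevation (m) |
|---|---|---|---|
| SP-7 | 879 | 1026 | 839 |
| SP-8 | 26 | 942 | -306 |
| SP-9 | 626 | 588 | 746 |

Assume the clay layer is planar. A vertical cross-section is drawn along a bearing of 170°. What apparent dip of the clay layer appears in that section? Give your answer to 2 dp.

39.73°

Let the plane be z = a·E + b·N + c.
SP-8−SP-7: −853a − 84b = −1145;  SP-9−SP-7: −253a − 438b = −93.
Solving gives a = 1.40111, b = −0.59699.
Unit vector along 170° is (sin 170°, cos 170°) = (0.1736, -0.9848).
Slope in that direction = a·(0.1736) + b·(-0.9848) = 0.83122.
Apparent dip = arctan|0.83122| = 39.73° (true dip is 56.7°, so apparent ≤ true as expected).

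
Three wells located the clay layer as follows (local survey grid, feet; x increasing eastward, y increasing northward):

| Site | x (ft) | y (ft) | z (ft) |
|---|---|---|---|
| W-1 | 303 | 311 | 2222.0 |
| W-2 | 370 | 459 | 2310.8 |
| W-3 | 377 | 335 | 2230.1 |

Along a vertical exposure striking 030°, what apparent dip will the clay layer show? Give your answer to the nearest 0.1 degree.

27.0°

Two edge vectors: W-1→W-2 = (67, 148, 88.8), W-1→W-3 = (74, 24, 8.1).
Normal n = (W-1→W-2) × (W-1→W-3) = (-932.4, 6028.5, -9344).
So ∂z/∂x = −n_x/n_z = −0.09979 and ∂z/∂y = −n_y/n_z = 0.64517.
Unit vector along 030° is (sin 30°, cos 30°) = (0.5000, 0.8660).
Slope in that direction = a·(0.5000) + b·(0.8660) = 0.50884.
Apparent dip = arctan|0.50884| = 27.0° (true dip is 33.1°, so apparent ≤ true as expected).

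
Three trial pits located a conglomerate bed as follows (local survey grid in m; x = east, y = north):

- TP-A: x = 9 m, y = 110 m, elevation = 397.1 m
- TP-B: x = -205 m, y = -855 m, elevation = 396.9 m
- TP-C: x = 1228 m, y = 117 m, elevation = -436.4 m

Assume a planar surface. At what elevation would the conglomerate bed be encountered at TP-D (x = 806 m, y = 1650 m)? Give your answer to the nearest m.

86 m

Two edge vectors: TP-A→TP-B = (-214, -965, -0.2), TP-A→TP-C = (1219, 7, -833.5).
Normal n = (TP-A→TP-B) × (TP-A→TP-C) = (804328.9, -178612.8, 1174837).
So ∂z/∂x = −n_x/n_z = −0.68463 and ∂z/∂y = −n_y/n_z = 0.15203.
Intercept c from TP-A: 397.1 + 6.16 − 16.72 = 386.54.
At (806, 1650): z = −551.8 + 250.9 + 386.54 = 85.6 m.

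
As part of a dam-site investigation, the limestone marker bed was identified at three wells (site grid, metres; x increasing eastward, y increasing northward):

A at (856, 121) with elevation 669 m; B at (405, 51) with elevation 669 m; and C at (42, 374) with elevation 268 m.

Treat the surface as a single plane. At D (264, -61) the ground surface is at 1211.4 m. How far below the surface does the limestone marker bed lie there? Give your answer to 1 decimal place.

447.1 m

Two edge vectors: A→B = (-451, -70, 0), A→C = (-814, 253, -401).
Normal n = (A→B) × (A→C) = (28070, -180851, -171083).
So ∂z/∂x = −n_x/n_z = 0.16407 and ∂z/∂y = −n_y/n_z = −1.05710.
Intercept c from A: 669 − 140.45 + 127.91 = 656.46.
At (264, -61): z_contact = 43.32 + 64.48 + 656.46 = 764.26 m.
Depth below ground = 1211.4 − 764.26 = 447.1 m.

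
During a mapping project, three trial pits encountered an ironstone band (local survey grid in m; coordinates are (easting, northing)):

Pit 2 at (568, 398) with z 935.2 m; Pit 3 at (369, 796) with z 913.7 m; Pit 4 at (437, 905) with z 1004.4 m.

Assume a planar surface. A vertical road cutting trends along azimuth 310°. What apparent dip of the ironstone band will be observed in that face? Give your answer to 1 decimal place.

21.1°

Let the plane be z = a·E + b·N + c.
Pit 3−Pit 2: −199a + 398b = −21.5;  Pit 4−Pit 2: −131a + 507b = 69.2.
Solving gives a = 0.78848, b = 0.34022.
Unit vector along 310° is (sin 310°, cos 310°) = (-0.7660, 0.6428).
Slope in that direction = a·(-0.7660) + b·(0.6428) = −0.38532.
Apparent dip = arctan|0.38532| = 21.1° (true dip is 40.7°, so apparent ≤ true as expected).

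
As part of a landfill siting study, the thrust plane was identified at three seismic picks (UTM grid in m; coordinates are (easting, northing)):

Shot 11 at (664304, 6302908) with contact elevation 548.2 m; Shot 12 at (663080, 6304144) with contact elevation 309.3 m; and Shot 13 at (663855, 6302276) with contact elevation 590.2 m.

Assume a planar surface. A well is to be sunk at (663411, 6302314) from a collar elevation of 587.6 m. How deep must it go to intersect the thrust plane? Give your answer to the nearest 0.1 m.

35.0 m

Two edge vectors: Shot 11→Shot 12 = (-1224, 1236, -238.9), Shot 11→Shot 13 = (-449, -632, 42).
Normal n = (Shot 11→Shot 12) × (Shot 11→Shot 13) = (-99072.8, 158674.1, 1328532).
So ∂z/∂E = −n_x/n_z = 0.074573138 and ∂z/∂N = −n_y/n_z = −0.119435663.
Intercept c from Shot 11: 548.2 − 49539.23 + 752791.99 = 703800.96.
At (663411, 6302314): z_contact = 49472.64 − 752721.05 + 703800.96 = 552.55 m.
Depth below ground = 587.6 − 552.55 = 35.0 m.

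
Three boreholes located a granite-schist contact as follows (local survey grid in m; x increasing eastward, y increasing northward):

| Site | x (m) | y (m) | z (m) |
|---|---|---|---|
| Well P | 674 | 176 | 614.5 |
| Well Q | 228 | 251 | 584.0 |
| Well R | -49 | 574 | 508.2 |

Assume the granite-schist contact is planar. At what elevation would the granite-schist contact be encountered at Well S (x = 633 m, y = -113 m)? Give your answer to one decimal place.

672.6 m

Two edge vectors: Well P→Well Q = (-446, 75, -30.5), Well P→Well R = (-723, 398, -106.3).
Normal n = (Well P→Well Q) × (Well P→Well R) = (4166.5, -25358.3, -123283).
So ∂z/∂x = −n_x/n_z = 0.03380 and ∂z/∂y = −n_y/n_z = −0.20569.
Intercept c from Well P: 614.5 − 22.78 + 36.20 = 627.92.
At (633, -113): z = 21.4 + 23.2 + 627.92 = 672.6 m.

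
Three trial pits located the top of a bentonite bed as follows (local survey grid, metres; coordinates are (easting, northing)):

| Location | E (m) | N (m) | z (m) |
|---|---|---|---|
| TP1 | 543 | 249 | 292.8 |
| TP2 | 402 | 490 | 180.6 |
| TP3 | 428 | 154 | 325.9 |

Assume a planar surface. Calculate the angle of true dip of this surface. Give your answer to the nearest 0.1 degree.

Two edge vectors: TP1→TP2 = (-141, 241, -112.2), TP1→TP3 = (-115, -95, 33.1).
Normal n = (TP1→TP2) × (TP1→TP3) = (-2681.9, 17570.1, 41110).
So ∂z/∂E = −n_x/n_z = 0.06524 and ∂z/∂N = −n_y/n_z = −0.42739.
Gradient magnitude |∇z| = √(a² + b²) = √(0.00426 + 0.18266) = 0.43234.
True dip = arctan(0.43234) = 23.4°, dipping toward N (azimuth ≈ 351°).

23.4°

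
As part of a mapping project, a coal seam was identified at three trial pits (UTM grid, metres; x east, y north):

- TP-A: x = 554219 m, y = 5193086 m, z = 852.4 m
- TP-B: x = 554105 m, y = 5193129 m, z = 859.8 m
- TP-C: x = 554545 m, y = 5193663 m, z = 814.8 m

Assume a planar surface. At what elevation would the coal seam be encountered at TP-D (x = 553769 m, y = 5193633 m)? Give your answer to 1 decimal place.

872.8 m

Two edge vectors: TP-A→TP-B = (-114, 43, 7.4), TP-A→TP-C = (326, 577, -37.6).
Normal n = (TP-A→TP-B) × (TP-A→TP-C) = (-5886.6, -1874, -79796).
So ∂z/∂x = −n_x/n_z = −0.073770615 and ∂z/∂y = −n_y/n_z = −0.023484886.
Intercept c from TP-A: 852.4 + 40885.08 + 121959.04 = 163696.51.
At (553769, 5193633): z = −40851.9 − 121971.9 + 163696.51 = 872.8 m.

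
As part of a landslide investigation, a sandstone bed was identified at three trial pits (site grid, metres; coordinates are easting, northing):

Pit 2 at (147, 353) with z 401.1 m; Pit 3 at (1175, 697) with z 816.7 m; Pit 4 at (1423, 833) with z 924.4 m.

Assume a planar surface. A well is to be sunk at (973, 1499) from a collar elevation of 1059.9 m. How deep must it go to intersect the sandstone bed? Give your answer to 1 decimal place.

202.8 m

Two edge vectors: Pit 2→Pit 3 = (1028, 344, 415.6), Pit 2→Pit 4 = (1276, 480, 523.3).
Normal n = (Pit 2→Pit 3) × (Pit 2→Pit 4) = (-19472.8, -7646.8, 54496).
So ∂z/∂easting = −n_x/n_z = 0.357325 and ∂z/∂northing = −n_y/n_z = 0.140319.
Intercept c from Pit 2: 401.1 − 52.53 − 49.53 = 299.04.
At (973, 1499): z_contact = 347.68 + 210.34 + 299.04 = 857.06 m.
Depth below ground = 1059.9 − 857.06 = 202.8 m.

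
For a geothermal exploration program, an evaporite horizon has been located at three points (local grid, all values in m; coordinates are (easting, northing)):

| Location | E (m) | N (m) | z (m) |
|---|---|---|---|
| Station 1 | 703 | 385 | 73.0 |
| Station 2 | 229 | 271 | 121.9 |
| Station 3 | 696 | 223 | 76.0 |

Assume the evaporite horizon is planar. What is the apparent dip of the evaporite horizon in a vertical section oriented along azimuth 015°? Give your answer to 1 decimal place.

Let the plane be z = a·E + b·N + c.
Station 2−Station 1: −474a − 114b = 48.9;  Station 3−Station 1: −7a − 162b = 3.
Solving gives a = −0.09975, b = −0.01421.
Unit vector along 015° is (sin 15°, cos 15°) = (0.2588, 0.9659).
Slope in that direction = a·(0.2588) + b·(0.9659) = −0.03954.
Apparent dip = arctan|0.03954| = 2.3° (true dip is 5.8°, so apparent ≤ true as expected).

2.3°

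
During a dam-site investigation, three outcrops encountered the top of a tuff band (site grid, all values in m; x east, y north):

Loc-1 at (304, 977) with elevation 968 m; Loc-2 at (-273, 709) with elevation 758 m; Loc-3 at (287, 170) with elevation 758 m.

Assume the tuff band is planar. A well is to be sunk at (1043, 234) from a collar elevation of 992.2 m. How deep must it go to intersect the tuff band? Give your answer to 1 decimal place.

Two edge vectors: Loc-1→Loc-2 = (-577, -268, -210), Loc-1→Loc-3 = (-17, -807, -210).
Normal n = (Loc-1→Loc-2) × (Loc-1→Loc-3) = (-113190, -117600, 461083).
So ∂z/∂x = −n_x/n_z = 0.245487 and ∂z/∂y = −n_y/n_z = 0.255052.
Intercept c from Loc-1: 968 − 74.63 − 249.19 = 644.19.
At (1043, 234): z_contact = 256.04 + 59.68 + 644.19 = 959.91 m.
Depth below ground = 992.2 − 959.91 = 32.3 m.

32.3 m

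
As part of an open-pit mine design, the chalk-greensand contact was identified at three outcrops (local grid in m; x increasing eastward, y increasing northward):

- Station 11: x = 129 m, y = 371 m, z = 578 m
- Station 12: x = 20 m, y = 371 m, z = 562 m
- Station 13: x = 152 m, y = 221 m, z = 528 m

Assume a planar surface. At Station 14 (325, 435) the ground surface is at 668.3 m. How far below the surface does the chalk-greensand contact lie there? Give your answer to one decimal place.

38.8 m

Two edge vectors: Station 11→Station 12 = (-109, 0, -16), Station 11→Station 13 = (23, -150, -50).
Normal n = (Station 11→Station 12) × (Station 11→Station 13) = (-2400, -5818, 16350).
So ∂z/∂x = −n_x/n_z = 0.14679 and ∂z/∂y = −n_y/n_z = 0.35584.
Intercept c from Station 11: 578 − 18.94 − 132.02 = 427.05.
At (325, 435): z_contact = 47.71 + 154.79 + 427.05 = 629.54 m.
Depth below ground = 668.3 − 629.54 = 38.8 m.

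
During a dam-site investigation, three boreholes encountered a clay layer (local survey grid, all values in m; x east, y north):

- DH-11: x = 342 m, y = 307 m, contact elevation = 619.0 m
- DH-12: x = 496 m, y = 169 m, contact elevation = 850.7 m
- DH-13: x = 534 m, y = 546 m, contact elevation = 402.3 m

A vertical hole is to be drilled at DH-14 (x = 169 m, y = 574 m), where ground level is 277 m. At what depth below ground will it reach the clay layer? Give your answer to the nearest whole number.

56 m

Two edge vectors: DH-11→DH-12 = (154, -138, 231.7), DH-11→DH-13 = (192, 239, -216.7).
Normal n = (DH-11→DH-12) × (DH-11→DH-13) = (-25471.7, 77858.2, 63302).
So ∂z/∂x = −n_x/n_z = 0.40238 and ∂z/∂y = −n_y/n_z = −1.22995.
Intercept c from DH-11: 619 − 137.62 + 377.59 = 858.98.
At (169, 574): z_contact = 68.0 − 706.0 + 858.98 = 221.0 m.
Depth below ground = 277 − 221.0 = 56 m.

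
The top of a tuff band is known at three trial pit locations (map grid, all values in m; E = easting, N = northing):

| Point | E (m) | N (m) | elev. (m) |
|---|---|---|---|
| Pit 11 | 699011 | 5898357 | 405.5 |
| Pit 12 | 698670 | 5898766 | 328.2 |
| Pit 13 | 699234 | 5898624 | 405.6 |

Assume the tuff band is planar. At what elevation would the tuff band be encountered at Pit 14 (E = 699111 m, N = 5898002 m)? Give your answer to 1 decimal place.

450.4 m

Two edge vectors: Pit 11→Pit 12 = (-341, 409, -77.3), Pit 11→Pit 13 = (223, 267, 0.1).
Normal n = (Pit 11→Pit 12) × (Pit 11→Pit 13) = (20680, -17203.8, -182254).
So ∂z/∂E = −n_x/n_z = 0.113468017 and ∂z/∂N = −n_y/n_z = −0.094394636.
Intercept c from Pit 11: 405.5 − 79315.39 + 556773.26 = 477863.37.
At (699111, 5898002): z = 79326.7 − 556739.8 + 477863.37 = 450.4 m.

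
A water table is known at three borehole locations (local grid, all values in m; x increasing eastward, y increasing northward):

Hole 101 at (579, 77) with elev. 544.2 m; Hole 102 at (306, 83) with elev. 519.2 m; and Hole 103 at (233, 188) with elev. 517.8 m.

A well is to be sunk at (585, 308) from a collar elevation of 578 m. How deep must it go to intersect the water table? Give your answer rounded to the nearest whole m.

21 m

Two edge vectors: Hole 101→Hole 102 = (-273, 6, -25), Hole 101→Hole 103 = (-346, 111, -26.4).
Normal n = (Hole 101→Hole 102) × (Hole 101→Hole 103) = (2616.6, 1442.8, -28227).
So ∂z/∂x = −n_x/n_z = 0.09270 and ∂z/∂y = −n_y/n_z = 0.05111.
Intercept c from Hole 101: 544.2 − 53.67 − 3.94 = 486.59.
At (585, 308): z_contact = 54.2 + 15.7 + 486.59 = 556.6 m.
Depth below ground = 578 − 556.6 = 21 m.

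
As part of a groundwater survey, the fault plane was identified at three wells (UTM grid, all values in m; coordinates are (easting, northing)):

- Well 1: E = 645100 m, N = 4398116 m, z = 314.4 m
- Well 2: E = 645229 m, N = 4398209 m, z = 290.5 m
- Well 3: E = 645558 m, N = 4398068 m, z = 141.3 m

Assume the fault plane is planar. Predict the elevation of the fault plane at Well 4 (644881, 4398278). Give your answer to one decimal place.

Two edge vectors: Well 1→Well 2 = (129, 93, -23.9), Well 1→Well 3 = (458, -48, -173.1).
Normal n = (Well 1→Well 2) × (Well 1→Well 3) = (-17245.5, 11383.7, -48786).
So ∂z/∂E = −n_x/n_z = −0.353492805 and ∂z/∂N = −n_y/n_z = 0.233339483.
Intercept c from Well 1: 314.4 + 228038.21 − 1026254.11 = −797901.50.
At (644881, 4398278): z = −227960.8 + 1026291.9 − 797901.50 = 429.6 m.

429.6 m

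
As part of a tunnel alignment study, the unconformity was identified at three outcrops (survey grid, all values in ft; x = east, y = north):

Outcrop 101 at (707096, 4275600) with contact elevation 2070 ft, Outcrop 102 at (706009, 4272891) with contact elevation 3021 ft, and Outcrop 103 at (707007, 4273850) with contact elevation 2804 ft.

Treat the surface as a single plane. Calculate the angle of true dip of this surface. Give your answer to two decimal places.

25.25°

Let the plane be z = a·x + b·y + c.
Outcrop 102−Outcrop 101: −1087a − 2709b = 951;  Outcrop 103−Outcrop 101: −89a − 1750b = 734.
Solving gives a = 0.19514, b = −0.42935.
Gradient magnitude |∇z| = √(a² + b²) = √(0.03808 + 0.18434) = 0.47162.
True dip = arctan(0.47162) = 25.25°, dipping toward NNW (azimuth ≈ 336°).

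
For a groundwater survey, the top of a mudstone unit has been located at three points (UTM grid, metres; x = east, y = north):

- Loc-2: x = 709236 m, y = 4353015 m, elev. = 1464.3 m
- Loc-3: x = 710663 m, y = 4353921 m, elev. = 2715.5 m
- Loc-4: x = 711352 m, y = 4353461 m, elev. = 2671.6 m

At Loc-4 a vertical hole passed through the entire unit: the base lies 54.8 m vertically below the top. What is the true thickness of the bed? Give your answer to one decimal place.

Two edge vectors: Loc-2→Loc-3 = (1427, 906, 1251.2), Loc-2→Loc-4 = (2116, 446, 1207.3).
Normal n = (Loc-2→Loc-3) × (Loc-2→Loc-4) = (535778.6, 924722.1, -1280654).
So ∂z/∂x = −n_x/n_z = 0.41836 and ∂z/∂y = −n_y/n_z = 0.72207.
|∇z| = √(a²+b²) = 0.83451, so dip δ = arctan(0.83451) = 39.85°.
True thickness = vertical thickness × cos δ = 54.8 × cos 39.85° = 42.1 m.

42.1 m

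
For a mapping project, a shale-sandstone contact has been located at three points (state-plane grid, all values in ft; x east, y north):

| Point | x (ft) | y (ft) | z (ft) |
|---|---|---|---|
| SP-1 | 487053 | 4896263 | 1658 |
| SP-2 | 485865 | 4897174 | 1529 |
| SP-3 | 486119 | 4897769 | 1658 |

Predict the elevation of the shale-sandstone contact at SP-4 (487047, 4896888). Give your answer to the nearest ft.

1737 ft

Let the plane be z = a·x + b·y + c.
SP-2−SP-1: −1188a + 911b = −129;  SP-3−SP-1: −934a + 1506b = 0.
Solving gives a = 0.20705907, b = 0.12841512.
Then c = 1658 − a·487053 − b·4896263 = −727944.94.
At (487047, 4896888): z = 100847.5 + 628834.5 − 727944.94 = 1737.0 ft.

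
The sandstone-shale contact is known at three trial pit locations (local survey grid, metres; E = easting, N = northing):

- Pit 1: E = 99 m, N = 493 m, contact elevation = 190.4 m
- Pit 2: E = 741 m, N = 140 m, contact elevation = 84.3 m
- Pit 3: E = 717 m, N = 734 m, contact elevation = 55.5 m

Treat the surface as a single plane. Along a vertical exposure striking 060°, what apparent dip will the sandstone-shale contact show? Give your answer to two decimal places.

Let the plane be z = a·E + b·N + c.
Pit 2−Pit 1: 642a − 353b = −106.1;  Pit 3−Pit 1: 618a + 241b = −134.9.
Solving gives a = −0.19628, b = −0.05642.
Unit vector along 060° is (sin 60°, cos 60°) = (0.8660, 0.5000).
Slope in that direction = a·(0.8660) + b·(0.5000) = −0.19820.
Apparent dip = arctan|0.19820| = 11.21° (true dip is 11.5°, so apparent ≤ true as expected).

11.21°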